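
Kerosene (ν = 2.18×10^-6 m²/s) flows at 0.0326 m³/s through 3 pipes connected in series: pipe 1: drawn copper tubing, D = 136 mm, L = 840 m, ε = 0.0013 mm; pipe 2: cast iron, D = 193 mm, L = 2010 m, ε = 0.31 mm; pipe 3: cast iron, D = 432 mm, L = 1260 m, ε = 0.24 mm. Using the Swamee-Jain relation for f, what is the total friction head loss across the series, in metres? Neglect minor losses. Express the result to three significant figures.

H ≈ 42.7 m

Pipe 1: V = 2.244 m/s, Re = 1.40×10^5, ε/D = 9.56×10^-6, f = 0.01674, h_1 = f(L/D)V²/2g = 26.54 m
Pipe 2: V = 1.114 m/s, Re = 9.87×10^4, ε/D = 0.00161, f = 0.02428, h_2 = f(L/D)V²/2g = 16.00 m
Pipe 3: V = 0.2224 m/s, Re = 4.41×10^4, ε/D = 5.56×10^-4, f = 0.02329, h_3 = f(L/D)V²/2g = 0.1713 m
Series → Q common, losses add: H = Σh = 42.71 m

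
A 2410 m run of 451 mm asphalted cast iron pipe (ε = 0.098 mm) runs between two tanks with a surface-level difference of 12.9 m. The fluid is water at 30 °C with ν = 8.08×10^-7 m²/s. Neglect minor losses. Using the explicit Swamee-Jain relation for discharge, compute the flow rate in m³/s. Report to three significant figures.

Q ≈ 0.285 m³/s

Swamee-Jain (Type II): Q = -0.965·√(gD⁵h_f/L)·ln[ε/(3.7D) + √(3.17ν²L/(gD³h_f))]
√(gD⁵h_f/L) = √(9.81·0.451⁵·12.9/2410) = 0.03130
ε/(3.7D) = 5.87×10^-5; √(3.17ν²L/(gD³h_f)) = 2.07×10^-5
Q = -0.965·0.03130·ln(7.946×10^-5) = 0.2852 m³/s
Check: V = 1.78 m/s, Re = 9.96×10^5, f = 0.01496, h_f = 13.0 m ≈ 12.9 m ✓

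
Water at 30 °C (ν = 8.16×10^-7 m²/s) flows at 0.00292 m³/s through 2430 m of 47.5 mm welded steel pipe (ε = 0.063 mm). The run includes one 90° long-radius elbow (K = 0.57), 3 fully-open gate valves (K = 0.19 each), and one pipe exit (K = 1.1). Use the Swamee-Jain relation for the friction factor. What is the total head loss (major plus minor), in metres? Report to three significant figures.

V = 4Q/(πD²) = 1.648 m/s; V²/2g = 0.1384 m
Re = 9.59×10^4, ε/D = 0.00133 → f = 0.02349 (Swamee-Jain)
Major: h_f = f(L/D)·V²/2g = 0.02349·51158·0.1384 = 166.3 m
Minor: ΣK = 2.24; h_m = ΣK·V²/2g = 0.3100 m
Total H_L = 166.3 + 0.3100 = 166.6 m

H_L ≈ 167 m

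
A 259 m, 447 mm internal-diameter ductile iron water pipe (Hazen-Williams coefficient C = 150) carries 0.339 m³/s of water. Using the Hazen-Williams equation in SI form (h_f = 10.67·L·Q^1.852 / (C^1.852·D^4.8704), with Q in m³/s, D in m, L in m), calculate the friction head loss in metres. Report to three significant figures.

h_f = 10.67·259·0.339^1.852 / (150^1.852·0.447^4.8704) = 1.756 m

h_f ≈ 1.76 m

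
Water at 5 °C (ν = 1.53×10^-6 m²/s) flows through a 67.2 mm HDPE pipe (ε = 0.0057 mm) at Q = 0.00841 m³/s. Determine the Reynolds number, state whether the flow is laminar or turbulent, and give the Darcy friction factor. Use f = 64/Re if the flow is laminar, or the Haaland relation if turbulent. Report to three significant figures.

Re ≈ 1.04×10^5; turbulent; f ≈ 0.0181

V = 4Q/(πD²) = 2.371 m/s
Re = VD/ν = 2.371·0.0672/1.53×10^-6 = 1.04×10^5
Re > 4000 → turbulent; ε/D = 8.48×10^-5
Haaland: f = 0.01805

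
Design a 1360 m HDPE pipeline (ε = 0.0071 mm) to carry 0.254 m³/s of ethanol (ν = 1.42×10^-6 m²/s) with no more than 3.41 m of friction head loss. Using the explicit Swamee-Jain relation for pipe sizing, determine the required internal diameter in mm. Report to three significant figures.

D ≈ 498 mm

Swamee-Jain (Type III): D = 0.66·[ε^1.25·(LQ²/(gh_f))^4.75 + ν·Q^9.4·(L/(gh_f))^5.2]^0.04
LQ²/(gh_f) = 2.623; L/(gh_f) = 40.66
Term 1 = ε^1.25·(…)^4.75 = 3.58×10^-5; Term 2 = ν·Q^9.4·(…)^5.2 = 8.42×10^-4
D = 0.66·(3.58×10^-5 + 8.42×10^-4)^0.04 = 0.4980 m = 498 mm
Check: V = 1.30 m/s, Re = 4.57×10^5, f = 0.01352, h_f = 3.20 m ≈ 3.41 m ✓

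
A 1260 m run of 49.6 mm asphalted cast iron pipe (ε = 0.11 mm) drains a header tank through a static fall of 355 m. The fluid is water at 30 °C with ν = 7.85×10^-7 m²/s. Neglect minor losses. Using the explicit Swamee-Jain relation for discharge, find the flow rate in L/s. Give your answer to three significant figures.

Swamee-Jain (Type II): Q = -0.965·√(gD⁵h_f/L)·ln[ε/(3.7D) + √(3.17ν²L/(gD³h_f))]
√(gD⁵h_f/L) = √(9.81·0.0496⁵·355/1260) = 9.109×10^-4
ε/(3.7D) = 5.99×10^-4; √(3.17ν²L/(gD³h_f)) = 7.61×10^-5
Q = -0.965·9.109×10^-4·ln(6.755×10^-4) = 0.006417 m³/s
Check: V = 3.32 m/s, Re = 2.10×10^5, f = 0.02504, h_f = 358 m ≈ 355 m ✓

Q ≈ 6.42 L/s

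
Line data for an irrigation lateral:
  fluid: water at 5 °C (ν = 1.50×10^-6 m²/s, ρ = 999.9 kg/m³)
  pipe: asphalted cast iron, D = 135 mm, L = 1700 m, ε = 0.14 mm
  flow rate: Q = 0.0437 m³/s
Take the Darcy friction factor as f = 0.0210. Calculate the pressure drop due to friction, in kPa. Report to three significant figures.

Δp ≈ 1230 kPa

V = 4Q/(πD²) = 4·0.0437/(π·0.135²) = 3.053 m/s
h_f = f(L/D)V²/(2g) = 0.02100·(1700/0.135)·3.053²/(2·9.81) = 125.6 m
Δp = ρg·h_f = 999.9·9.81·125.6 = 1232 kPa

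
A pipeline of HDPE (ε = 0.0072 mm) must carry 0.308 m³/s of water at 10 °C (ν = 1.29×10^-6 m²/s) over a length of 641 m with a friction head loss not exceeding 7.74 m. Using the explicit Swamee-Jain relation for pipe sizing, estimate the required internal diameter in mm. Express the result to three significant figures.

Swamee-Jain (Type III): D = 0.66·[ε^1.25·(LQ²/(gh_f))^4.75 + ν·Q^9.4·(L/(gh_f))^5.2]^0.04
LQ²/(gh_f) = 0.8008; L/(gh_f) = 8.442
Term 1 = ε^1.25·(…)^4.75 = 1.30×10^-7; Term 2 = ν·Q^9.4·(…)^5.2 = 1.32×10^-6
D = 0.66·(1.30×10^-7 + 1.32×10^-6)^0.04 = 0.3855 m = 385 mm
Check: V = 2.64 m/s, Re = 7.89×10^5, f = 0.01247, h_f = 7.36 m ≈ 7.74 m ✓

D ≈ 385 mm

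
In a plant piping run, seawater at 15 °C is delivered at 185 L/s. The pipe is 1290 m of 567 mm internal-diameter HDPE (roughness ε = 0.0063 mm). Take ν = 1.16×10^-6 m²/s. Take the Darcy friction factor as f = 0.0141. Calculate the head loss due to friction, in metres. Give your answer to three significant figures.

V = 4Q/(πD²) = 4·0.185/(π·0.567²) = 0.7327 m/s
h_f = f(L/D)V²/(2g) = 0.01410·(1290/0.567)·0.7327²/(2·9.81) = 0.8777 m

h_f ≈ 0.878 m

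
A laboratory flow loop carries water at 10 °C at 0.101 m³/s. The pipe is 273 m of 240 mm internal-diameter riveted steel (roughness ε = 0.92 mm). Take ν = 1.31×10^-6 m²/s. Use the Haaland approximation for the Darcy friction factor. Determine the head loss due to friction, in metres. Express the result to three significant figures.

h_f ≈ 8.20 m

V = 4Q/(πD²) = 4·0.101/(π·0.240²) = 2.233 m/s
Re = VD/ν = 2.233·0.240/1.31×10^-6 = 4.09×10^5 → turbulent
ε/D = 0.92/240 = 0.00383
Haaland: f = 0.02837
h_f = f(L/D)V²/(2g) = 0.02837·(273/0.240)·2.233²/(2·9.81) = 8.200 m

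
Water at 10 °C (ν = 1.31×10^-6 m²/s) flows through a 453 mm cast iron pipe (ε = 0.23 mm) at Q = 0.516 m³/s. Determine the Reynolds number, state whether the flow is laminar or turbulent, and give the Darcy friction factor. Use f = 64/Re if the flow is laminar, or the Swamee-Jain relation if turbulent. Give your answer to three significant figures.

Re ≈ 1.11×10^6; turbulent; f ≈ 0.0173

V = 4Q/(πD²) = 3.202 m/s
Re = VD/ν = 3.202·0.453/1.31×10^-6 = 1.11×10^6
Re > 4000 → turbulent; ε/D = 5.08×10^-4
Swamee-Jain: f = 0.01730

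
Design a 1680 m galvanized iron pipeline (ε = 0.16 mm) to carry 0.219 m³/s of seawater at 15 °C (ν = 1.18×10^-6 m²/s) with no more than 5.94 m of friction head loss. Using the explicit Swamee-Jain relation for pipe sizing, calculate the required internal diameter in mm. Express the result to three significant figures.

D ≈ 459 mm

Swamee-Jain (Type III): D = 0.66·[ε^1.25·(LQ²/(gh_f))^4.75 + ν·Q^9.4·(L/(gh_f))^5.2]^0.04
LQ²/(gh_f) = 1.383; L/(gh_f) = 28.83
Term 1 = ε^1.25·(…)^4.75 = 8.39×10^-5; Term 2 = ν·Q^9.4·(…)^5.2 = 2.91×10^-5
D = 0.66·(8.39×10^-5 + 2.91×10^-5)^0.04 = 0.4588 m = 459 mm
Check: V = 1.32 m/s, Re = 5.15×10^5, f = 0.01672, h_f = 5.47 m ≈ 5.94 m ✓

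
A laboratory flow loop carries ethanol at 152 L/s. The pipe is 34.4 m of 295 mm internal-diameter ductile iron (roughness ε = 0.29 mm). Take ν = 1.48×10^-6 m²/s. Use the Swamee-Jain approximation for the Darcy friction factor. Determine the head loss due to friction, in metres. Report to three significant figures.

h_f ≈ 0.598 m

V = 4Q/(πD²) = 4·0.152/(π·0.295²) = 2.224 m/s
Re = VD/ν = 2.224·0.295/1.48×10^-6 = 4.43×10^5 → turbulent
ε/D = 0.29/295 = 9.83×10^-4
Swamee-Jain: f = 0.02036
h_f = f(L/D)V²/(2g) = 0.02036·(34.4/0.295)·2.224²/(2·9.81) = 0.5985 m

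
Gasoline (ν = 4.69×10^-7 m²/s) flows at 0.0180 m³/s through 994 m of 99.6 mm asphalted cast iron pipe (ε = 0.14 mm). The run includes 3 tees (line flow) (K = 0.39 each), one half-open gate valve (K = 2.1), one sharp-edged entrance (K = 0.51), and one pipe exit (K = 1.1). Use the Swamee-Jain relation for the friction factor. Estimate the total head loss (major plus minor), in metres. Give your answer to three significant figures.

V = 4Q/(πD²) = 2.310 m/s; V²/2g = 0.2720 m
Re = 4.91×10^5, ε/D = 0.00141 → f = 0.02197 (Swamee-Jain)
Major: h_f = f(L/D)·V²/2g = 0.02197·9980·0.2720 = 59.64 m
Minor: ΣK = 4.88; h_m = ΣK·V²/2g = 1.328 m
Total H_L = 59.64 + 1.328 = 60.97 m

H_L ≈ 61.0 m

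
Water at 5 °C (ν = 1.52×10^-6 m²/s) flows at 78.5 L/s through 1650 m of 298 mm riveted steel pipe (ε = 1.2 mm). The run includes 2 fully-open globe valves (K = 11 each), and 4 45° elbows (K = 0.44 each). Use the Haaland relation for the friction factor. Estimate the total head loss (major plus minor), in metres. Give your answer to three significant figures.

H_L ≈ 11.9 m

V = 4Q/(πD²) = 1.126 m/s; V²/2g = 0.06456 m
Re = 2.21×10^5, ε/D = 0.00403 → f = 0.02898 (Haaland)
Major: h_f = f(L/D)·V²/2g = 0.02898·5537·0.06456 = 10.36 m
Minor: ΣK = 23.8; h_m = ΣK·V²/2g = 1.534 m
Total H_L = 10.36 + 1.534 = 11.89 m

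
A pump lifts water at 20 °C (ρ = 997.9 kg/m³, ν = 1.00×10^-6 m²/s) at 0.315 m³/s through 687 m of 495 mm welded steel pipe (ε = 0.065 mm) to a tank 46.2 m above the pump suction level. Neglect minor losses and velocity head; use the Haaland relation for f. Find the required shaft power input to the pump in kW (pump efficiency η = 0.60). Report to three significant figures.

V = 4Q/(πD²) = 1.637 m/s; Re = 8.10×10^5; ε/D = 1.31×10^-4; f = 0.01398
h_f = f(L/D)V²/2g = 2.650 m
Total head H = z + h_f = 46.2 + 2.650 = 48.85 m
P_hyd = ρgQH = 997.9·9.81·0.315·48.85 = 150.6 kW
P_shaft = P_hyd/η = 150.6/0.60 = 251.1 kW

P_shaft ≈ 251 kW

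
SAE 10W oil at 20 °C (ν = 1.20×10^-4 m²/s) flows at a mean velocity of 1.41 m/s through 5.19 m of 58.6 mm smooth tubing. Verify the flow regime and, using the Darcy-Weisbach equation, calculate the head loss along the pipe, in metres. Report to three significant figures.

Re = VD/ν = 1.41·0.05860/1.20×10^-4 = 689 → laminar (Re < 2300)
f = 64/Re = 0.09295
h_f = f(L/D)V²/(2g) = 0.09295·(5.19/0.05860)·1.41²/(2·9.81) = 0.8342 m

h_f ≈ 0.834 m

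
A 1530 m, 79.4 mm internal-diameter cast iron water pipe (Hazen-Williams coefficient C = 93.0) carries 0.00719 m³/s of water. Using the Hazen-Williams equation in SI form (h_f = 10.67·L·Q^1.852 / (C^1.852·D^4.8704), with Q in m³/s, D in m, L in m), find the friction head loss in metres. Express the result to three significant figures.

h_f = 10.67·1530·0.00719^1.852 / (93.0^1.852·0.0794^4.8704) = 90.41 m

h_f ≈ 90.4 m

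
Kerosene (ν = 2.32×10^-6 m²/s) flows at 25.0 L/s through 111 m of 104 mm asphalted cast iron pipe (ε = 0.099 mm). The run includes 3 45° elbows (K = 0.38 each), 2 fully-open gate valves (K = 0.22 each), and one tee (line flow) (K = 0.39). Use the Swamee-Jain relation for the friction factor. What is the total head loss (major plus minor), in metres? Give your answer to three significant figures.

H_L ≈ 11.1 m

V = 4Q/(πD²) = 2.943 m/s; V²/2g = 0.4414 m
Re = 1.32×10^5, ε/D = 9.52×10^-4 → f = 0.02163 (Swamee-Jain)
Major: h_f = f(L/D)·V²/2g = 0.02163·1067·0.4414 = 10.19 m
Minor: ΣK = 1.97; h_m = ΣK·V²/2g = 0.8696 m
Total H_L = 10.19 + 0.8696 = 11.06 m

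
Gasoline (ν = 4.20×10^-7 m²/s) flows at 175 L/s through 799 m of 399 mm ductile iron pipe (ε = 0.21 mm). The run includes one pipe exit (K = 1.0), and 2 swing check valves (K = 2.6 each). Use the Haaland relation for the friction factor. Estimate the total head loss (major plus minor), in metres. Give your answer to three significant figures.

V = 4Q/(πD²) = 1.400 m/s; V²/2g = 0.09984 m
Re = 1.33×10^6, ε/D = 5.26×10^-4 → f = 0.01725 (Haaland)
Major: h_f = f(L/D)·V²/2g = 0.01725·2003·0.09984 = 3.449 m
Minor: ΣK = 6.20; h_m = ΣK·V²/2g = 0.6190 m
Total H_L = 3.449 + 0.6190 = 4.068 m

H_L ≈ 4.07 m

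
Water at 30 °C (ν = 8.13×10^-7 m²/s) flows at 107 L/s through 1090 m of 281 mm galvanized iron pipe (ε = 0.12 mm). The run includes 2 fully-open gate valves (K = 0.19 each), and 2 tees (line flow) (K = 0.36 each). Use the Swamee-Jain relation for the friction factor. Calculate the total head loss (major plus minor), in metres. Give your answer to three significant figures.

V = 4Q/(πD²) = 1.725 m/s; V²/2g = 0.1517 m
Re = 5.96×10^5, ε/D = 4.27×10^-4 → f = 0.01714 (Swamee-Jain)
Major: h_f = f(L/D)·V²/2g = 0.01714·3879·0.1517 = 10.09 m
Minor: ΣK = 1.10; h_m = ΣK·V²/2g = 0.1669 m
Total H_L = 10.09 + 0.1669 = 10.26 m

H_L ≈ 10.3 m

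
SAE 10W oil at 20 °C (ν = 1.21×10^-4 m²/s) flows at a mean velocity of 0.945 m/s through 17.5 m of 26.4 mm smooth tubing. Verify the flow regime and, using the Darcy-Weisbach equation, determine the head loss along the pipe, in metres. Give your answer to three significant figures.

Re = VD/ν = 0.945·0.02640/1.21×10^-4 = 206 → laminar (Re < 2300)
f = 64/Re = 0.3104
h_f = f(L/D)V²/(2g) = 0.3104·(17.5/0.02640)·0.945²/(2·9.81) = 9.365 m

h_f ≈ 9.37 m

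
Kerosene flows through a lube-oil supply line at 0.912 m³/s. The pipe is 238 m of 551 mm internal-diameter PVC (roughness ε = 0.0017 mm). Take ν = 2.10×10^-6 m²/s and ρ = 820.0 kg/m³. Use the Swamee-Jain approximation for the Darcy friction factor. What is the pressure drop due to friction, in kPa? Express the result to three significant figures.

Δp ≈ 30.3 kPa

V = 4Q/(πD²) = 4·0.912/(π·0.551²) = 3.825 m/s
Re = VD/ν = 3.825·0.551/2.10×10^-6 = 1.00×10^6 → turbulent
ε/D = 0.0017/551 = 3.09×10^-6
Swamee-Jain: f = 0.01168
h_f = f(L/D)V²/(2g) = 0.01168·(238/0.551)·3.825²/(2·9.81) = 3.761 m
Δp = ρg·h_f = 820.0·9.81·3.761 = 30.25 kPa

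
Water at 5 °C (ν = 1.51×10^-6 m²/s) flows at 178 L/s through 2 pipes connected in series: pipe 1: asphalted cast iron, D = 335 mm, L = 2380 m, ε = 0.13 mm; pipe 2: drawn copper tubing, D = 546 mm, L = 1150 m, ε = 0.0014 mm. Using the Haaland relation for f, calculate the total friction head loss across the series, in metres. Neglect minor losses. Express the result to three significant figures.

H ≈ 25.9 m

Pipe 1: V = 2.019 m/s, Re = 4.48×10^5, ε/D = 3.88×10^-4, f = 0.01693, h_1 = f(L/D)V²/2g = 25.00 m
Pipe 2: V = 0.7602 m/s, Re = 2.75×10^5, ε/D = 2.56×10^-6, f = 0.01460, h_2 = f(L/D)V²/2g = 0.9058 m
Series → Q common, losses add: H = Σh = 25.90 m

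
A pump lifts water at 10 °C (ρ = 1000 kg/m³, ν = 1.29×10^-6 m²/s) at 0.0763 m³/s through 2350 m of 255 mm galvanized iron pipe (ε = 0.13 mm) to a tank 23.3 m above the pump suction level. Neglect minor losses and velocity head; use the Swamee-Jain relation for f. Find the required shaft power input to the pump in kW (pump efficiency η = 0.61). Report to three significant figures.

V = 4Q/(πD²) = 1.494 m/s; Re = 2.95×10^5; ε/D = 5.10×10^-4; f = 0.01840
h_f = f(L/D)V²/2g = 19.30 m
Total head H = z + h_f = 23.3 + 19.30 = 42.60 m
P_hyd = ρgQH = 1000·9.81·0.0763·42.60 = 31.88 kW
P_shaft = P_hyd/η = 31.88/0.61 = 52.27 kW

P_shaft ≈ 52.3 kW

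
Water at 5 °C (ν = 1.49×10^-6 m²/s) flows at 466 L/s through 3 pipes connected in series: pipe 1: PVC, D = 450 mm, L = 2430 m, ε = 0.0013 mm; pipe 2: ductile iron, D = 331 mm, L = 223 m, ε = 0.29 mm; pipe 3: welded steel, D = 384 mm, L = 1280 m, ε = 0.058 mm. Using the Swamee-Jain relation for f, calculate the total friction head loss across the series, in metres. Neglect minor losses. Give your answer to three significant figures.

H ≈ 86.6 m

Pipe 1: V = 2.930 m/s, Re = 8.85×10^5, ε/D = 2.89×10^-6, f = 0.01192, h_1 = f(L/D)V²/2g = 28.16 m
Pipe 2: V = 5.416 m/s, Re = 1.20×10^6, ε/D = 8.76×10^-4, f = 0.01938, h_2 = f(L/D)V²/2g = 19.52 m
Pipe 3: V = 4.024 m/s, Re = 1.04×10^6, ε/D = 1.51×10^-4, f = 0.01417, h_3 = f(L/D)V²/2g = 38.96 m
Series → Q common, losses add: H = Σh = 86.64 m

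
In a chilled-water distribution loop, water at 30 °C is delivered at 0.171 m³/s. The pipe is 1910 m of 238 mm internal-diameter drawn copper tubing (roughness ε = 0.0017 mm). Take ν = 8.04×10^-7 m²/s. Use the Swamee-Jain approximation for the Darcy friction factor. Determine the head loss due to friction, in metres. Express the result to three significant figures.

V = 4Q/(πD²) = 4·0.171/(π·0.238²) = 3.844 m/s
Re = VD/ν = 3.844·0.238/8.04×10^-7 = 1.14×10^6 → turbulent
ε/D = 0.0017/238 = 7.14×10^-6
Swamee-Jain: f = 0.01155
h_f = f(L/D)V²/(2g) = 0.01155·(1910/0.238)·3.844²/(2·9.81) = 69.81 m

h_f ≈ 69.8 m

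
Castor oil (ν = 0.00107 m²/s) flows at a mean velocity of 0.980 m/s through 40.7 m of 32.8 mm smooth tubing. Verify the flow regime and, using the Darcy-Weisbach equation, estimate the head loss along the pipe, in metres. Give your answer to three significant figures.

Re = VD/ν = 0.980·0.03280/0.00107 = 30.0 → laminar (Re < 2300)
f = 64/Re = 2.130
h_f = f(L/D)V²/(2g) = 2.130·(40.7/0.03280)·0.980²/(2·9.81) = 129.4 m

h_f ≈ 129 m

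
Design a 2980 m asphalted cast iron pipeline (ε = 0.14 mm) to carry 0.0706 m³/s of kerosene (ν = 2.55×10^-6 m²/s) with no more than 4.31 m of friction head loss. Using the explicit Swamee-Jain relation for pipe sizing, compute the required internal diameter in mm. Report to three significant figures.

Swamee-Jain (Type III): D = 0.66·[ε^1.25·(LQ²/(gh_f))^4.75 + ν·Q^9.4·(L/(gh_f))^5.2]^0.04
LQ²/(gh_f) = 0.3513; L/(gh_f) = 70.48
Term 1 = ε^1.25·(…)^4.75 = 1.06×10^-7; Term 2 = ν·Q^9.4·(…)^5.2 = 1.57×10^-7
D = 0.66·(1.06×10^-7 + 1.57×10^-7)^0.04 = 0.3600 m = 360 mm
Check: V = 0.694 m/s, Re = 9.79×10^4, f = 0.01998, h_f = 4.05 m ≈ 4.31 m ✓

D ≈ 360 mm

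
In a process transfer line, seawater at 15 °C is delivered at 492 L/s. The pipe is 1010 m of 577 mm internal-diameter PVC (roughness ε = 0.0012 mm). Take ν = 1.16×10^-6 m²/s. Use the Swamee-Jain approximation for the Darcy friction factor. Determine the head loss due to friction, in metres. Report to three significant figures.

h_f ≈ 3.72 m

V = 4Q/(πD²) = 4·0.492/(π·0.577²) = 1.882 m/s
Re = VD/ν = 1.882·0.577/1.16×10^-6 = 9.36×10^5 → turbulent
ε/D = 0.0012/577 = 2.08×10^-6
Swamee-Jain: f = 0.01179
h_f = f(L/D)V²/(2g) = 0.01179·(1010/0.577)·1.882²/(2·9.81) = 3.723 m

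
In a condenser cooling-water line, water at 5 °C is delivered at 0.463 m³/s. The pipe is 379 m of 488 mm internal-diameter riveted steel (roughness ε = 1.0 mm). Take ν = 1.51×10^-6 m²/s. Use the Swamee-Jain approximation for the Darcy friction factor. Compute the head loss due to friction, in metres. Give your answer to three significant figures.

h_f ≈ 5.79 m

V = 4Q/(πD²) = 4·0.463/(π·0.488²) = 2.475 m/s
Re = VD/ν = 2.475·0.488/1.51×10^-6 = 8.00×10^5 → turbulent
ε/D = 1.0/488 = 0.00205
Swamee-Jain: f = 0.02388
h_f = f(L/D)V²/(2g) = 0.02388·(379/0.488)·2.475²/(2·9.81) = 5.794 m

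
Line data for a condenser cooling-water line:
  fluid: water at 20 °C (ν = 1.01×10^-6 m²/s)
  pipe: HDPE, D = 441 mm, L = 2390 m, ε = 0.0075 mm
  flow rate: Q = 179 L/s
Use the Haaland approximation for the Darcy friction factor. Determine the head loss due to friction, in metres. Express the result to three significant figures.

h_f ≈ 5.01 m

V = 4Q/(πD²) = 4·0.179/(π·0.441²) = 1.172 m/s
Re = VD/ν = 1.172·0.441/1.01×10^-6 = 5.12×10^5 → turbulent
ε/D = 0.0075/441 = 1.70×10^-5
Haaland: f = 0.01321
h_f = f(L/D)V²/(2g) = 0.01321·(2390/0.441)·1.172²/(2·9.81) = 5.012 m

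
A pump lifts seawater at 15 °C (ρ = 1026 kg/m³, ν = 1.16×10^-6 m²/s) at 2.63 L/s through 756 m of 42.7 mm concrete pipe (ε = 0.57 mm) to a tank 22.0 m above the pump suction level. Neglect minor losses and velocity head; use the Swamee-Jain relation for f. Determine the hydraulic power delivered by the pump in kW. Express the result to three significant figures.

V = 4Q/(πD²) = 1.837 m/s; Re = 6.76×10^4; ε/D = 0.0133; f = 0.04295
h_f = f(L/D)V²/2g = 130.7 m
Total head H = z + h_f = 22.0 + 130.7 = 152.7 m
P_hyd = ρgQH = 1026·9.81·0.00263·152.7 = 4.043 kW

P_hyd ≈ 4.04 kW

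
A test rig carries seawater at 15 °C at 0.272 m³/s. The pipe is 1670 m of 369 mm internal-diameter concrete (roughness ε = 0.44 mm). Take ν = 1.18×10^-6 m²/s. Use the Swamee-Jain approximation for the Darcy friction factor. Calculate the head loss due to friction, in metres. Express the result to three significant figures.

V = 4Q/(πD²) = 4·0.272/(π·0.369²) = 2.543 m/s
Re = VD/ν = 2.543·0.369/1.18×10^-6 = 7.95×10^5 → turbulent
ε/D = 0.44/369 = 0.00119
Swamee-Jain: f = 0.02094
h_f = f(L/D)V²/(2g) = 0.02094·(1670/0.369)·2.543²/(2·9.81) = 31.24 m

h_f ≈ 31.2 m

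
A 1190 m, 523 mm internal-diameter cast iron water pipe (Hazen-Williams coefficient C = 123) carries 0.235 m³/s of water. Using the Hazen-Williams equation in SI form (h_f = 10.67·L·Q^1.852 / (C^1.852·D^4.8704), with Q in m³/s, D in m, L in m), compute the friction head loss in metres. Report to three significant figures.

h_f ≈ 2.75 m

h_f = 10.67·1190·0.235^1.852 / (123^1.852·0.523^4.8704) = 2.751 m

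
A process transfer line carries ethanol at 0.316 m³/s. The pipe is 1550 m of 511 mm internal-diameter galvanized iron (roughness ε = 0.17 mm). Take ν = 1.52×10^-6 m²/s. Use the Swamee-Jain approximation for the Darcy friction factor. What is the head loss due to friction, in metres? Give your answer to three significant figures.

h_f ≈ 6.09 m

V = 4Q/(πD²) = 4·0.316/(π·0.511²) = 1.541 m/s
Re = VD/ν = 1.541·0.511/1.52×10^-6 = 5.18×10^5 → turbulent
ε/D = 0.17/511 = 3.33×10^-4
Swamee-Jain: f = 0.01659
h_f = f(L/D)V²/(2g) = 0.01659·(1550/0.511)·1.541²/(2·9.81) = 6.089 m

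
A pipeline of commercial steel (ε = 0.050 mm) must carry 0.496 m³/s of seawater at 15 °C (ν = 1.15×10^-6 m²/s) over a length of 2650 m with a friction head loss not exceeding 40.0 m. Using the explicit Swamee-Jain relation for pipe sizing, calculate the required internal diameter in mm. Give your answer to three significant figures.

D ≈ 452 mm

Swamee-Jain (Type III): D = 0.66·[ε^1.25·(LQ²/(gh_f))^4.75 + ν·Q^9.4·(L/(gh_f))^5.2]^0.04
LQ²/(gh_f) = 1.661; L/(gh_f) = 6.753
Term 1 = ε^1.25·(…)^4.75 = 4.69×10^-5; Term 2 = ν·Q^9.4·(…)^5.2 = 3.25×10^-5
D = 0.66·(4.69×10^-5 + 3.25×10^-5)^0.04 = 0.4524 m = 452 mm
Check: V = 3.09 m/s, Re = 1.21×10^6, f = 0.01346, h_f = 38.3 m ≈ 40.0 m ✓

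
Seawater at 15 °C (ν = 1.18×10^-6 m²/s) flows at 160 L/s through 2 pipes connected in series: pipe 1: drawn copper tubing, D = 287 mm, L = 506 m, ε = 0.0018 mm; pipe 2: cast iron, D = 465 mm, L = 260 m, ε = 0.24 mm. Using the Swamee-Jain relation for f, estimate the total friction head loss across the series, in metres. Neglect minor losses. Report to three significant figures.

Pipe 1: V = 2.473 m/s, Re = 6.02×10^5, ε/D = 6.27×10^-6, f = 0.01278, h_1 = f(L/D)V²/2g = 7.026 m
Pipe 2: V = 0.9422 m/s, Re = 3.71×10^5, ε/D = 5.16×10^-4, f = 0.01817, h_2 = f(L/D)V²/2g = 0.4596 m
Series → Q common, losses add: H = Σh = 7.486 m

H ≈ 7.49 m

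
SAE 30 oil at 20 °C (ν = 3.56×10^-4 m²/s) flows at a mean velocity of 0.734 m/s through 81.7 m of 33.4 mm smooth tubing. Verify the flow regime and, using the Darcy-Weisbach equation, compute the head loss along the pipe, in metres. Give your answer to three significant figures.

h_f ≈ 62.4 m

Re = VD/ν = 0.734·0.03340/3.56×10^-4 = 68.9 → laminar (Re < 2300)
f = 64/Re = 0.9294
h_f = f(L/D)V²/(2g) = 0.9294·(81.7/0.03340)·0.734²/(2·9.81) = 62.42 m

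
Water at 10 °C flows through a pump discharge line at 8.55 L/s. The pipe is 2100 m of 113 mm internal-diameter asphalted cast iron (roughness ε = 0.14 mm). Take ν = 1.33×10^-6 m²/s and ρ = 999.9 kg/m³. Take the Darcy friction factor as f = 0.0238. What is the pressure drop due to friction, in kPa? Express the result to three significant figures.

V = 4Q/(πD²) = 4·0.00855/(π·0.113²) = 0.8525 m/s
h_f = f(L/D)V²/(2g) = 0.02380·(2100/0.113)·0.8525²/(2·9.81) = 16.39 m
Δp = ρg·h_f = 999.9·9.81·16.39 = 160.7 kPa

Δp ≈ 161 kPa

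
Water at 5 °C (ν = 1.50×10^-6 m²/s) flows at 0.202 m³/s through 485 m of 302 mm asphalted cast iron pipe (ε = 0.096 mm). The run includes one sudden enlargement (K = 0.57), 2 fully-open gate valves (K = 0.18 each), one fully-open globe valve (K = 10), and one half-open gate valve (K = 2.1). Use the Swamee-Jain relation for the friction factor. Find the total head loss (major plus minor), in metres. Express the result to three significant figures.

H_L ≈ 15.9 m

V = 4Q/(πD²) = 2.820 m/s; V²/2g = 0.4053 m
Re = 5.68×10^5, ε/D = 3.18×10^-4 → f = 0.01638 (Swamee-Jain)
Major: h_f = f(L/D)·V²/2g = 0.01638·1606·0.4053 = 10.66 m
Minor: ΣK = 13.0; h_m = ΣK·V²/2g = 5.281 m
Total H_L = 10.66 + 5.281 = 15.94 m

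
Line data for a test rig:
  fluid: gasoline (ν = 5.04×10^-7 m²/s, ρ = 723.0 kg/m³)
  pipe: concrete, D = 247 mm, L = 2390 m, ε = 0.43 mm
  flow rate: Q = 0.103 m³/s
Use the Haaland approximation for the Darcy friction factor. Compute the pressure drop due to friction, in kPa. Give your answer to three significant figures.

V = 4Q/(πD²) = 4·0.103/(π·0.247²) = 2.150 m/s
Re = VD/ν = 2.150·0.247/5.04×10^-7 = 1.05×10^6 → turbulent
ε/D = 0.43/247 = 0.00174
Haaland: f = 0.02280
h_f = f(L/D)V²/(2g) = 0.02280·(2390/0.247)·2.150²/(2·9.81) = 51.95 m
Δp = ρg·h_f = 723.0·9.81·51.95 = 368.4 kPa

Δp ≈ 368 kPa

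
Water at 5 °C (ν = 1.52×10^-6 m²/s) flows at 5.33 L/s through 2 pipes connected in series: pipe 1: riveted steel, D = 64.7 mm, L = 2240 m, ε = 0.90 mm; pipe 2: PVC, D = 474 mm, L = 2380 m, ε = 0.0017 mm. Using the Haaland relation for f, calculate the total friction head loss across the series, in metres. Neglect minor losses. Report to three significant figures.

Pipe 1: V = 1.621 m/s, Re = 6.90×10^4, ε/D = 0.0139, f = 0.04327, h_1 = f(L/D)V²/2g = 200.7 m
Pipe 2: V = 0.03021 m/s, Re = 9420, ε/D = 3.59×10^-6, f = 0.03140, h_2 = f(L/D)V²/2g = 0.007332 m
Series → Q common, losses add: H = Σh = 200.7 m

H ≈ 201 m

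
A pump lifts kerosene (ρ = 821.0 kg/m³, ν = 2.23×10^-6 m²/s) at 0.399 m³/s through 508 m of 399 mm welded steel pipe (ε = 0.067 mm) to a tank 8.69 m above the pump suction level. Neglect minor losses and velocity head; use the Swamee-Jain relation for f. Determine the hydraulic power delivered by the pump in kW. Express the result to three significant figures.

P_hyd ≈ 59.8 kW

V = 4Q/(πD²) = 3.191 m/s; Re = 5.71×10^5; ε/D = 1.68×10^-4; f = 0.01502
h_f = f(L/D)V²/2g = 9.925 m
Total head H = z + h_f = 8.69 + 9.925 = 18.62 m
P_hyd = ρgQH = 821.0·9.81·0.399·18.62 = 59.82 kW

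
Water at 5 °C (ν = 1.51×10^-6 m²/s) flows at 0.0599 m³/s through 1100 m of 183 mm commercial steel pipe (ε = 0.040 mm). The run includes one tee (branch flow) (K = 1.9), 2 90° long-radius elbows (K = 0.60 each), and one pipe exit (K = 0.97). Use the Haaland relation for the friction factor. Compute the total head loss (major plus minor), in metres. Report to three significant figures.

V = 4Q/(πD²) = 2.277 m/s; V²/2g = 0.2643 m
Re = 2.76×10^5, ε/D = 2.19×10^-4 → f = 0.01635 (Haaland)
Major: h_f = f(L/D)·V²/2g = 0.01635·6011·0.2643 = 25.98 m
Minor: ΣK = 4.07; h_m = ΣK·V²/2g = 1.076 m
Total H_L = 25.98 + 1.076 = 27.06 m

H_L ≈ 27.1 m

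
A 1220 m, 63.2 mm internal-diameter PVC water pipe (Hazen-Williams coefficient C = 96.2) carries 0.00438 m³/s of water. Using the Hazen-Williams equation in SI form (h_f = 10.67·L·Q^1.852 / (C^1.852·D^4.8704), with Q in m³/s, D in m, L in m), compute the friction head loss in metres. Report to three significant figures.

h_f = 10.67·1220·0.00438^1.852 / (96.2^1.852·0.0632^4.8704) = 82.16 m

h_f ≈ 82.2 m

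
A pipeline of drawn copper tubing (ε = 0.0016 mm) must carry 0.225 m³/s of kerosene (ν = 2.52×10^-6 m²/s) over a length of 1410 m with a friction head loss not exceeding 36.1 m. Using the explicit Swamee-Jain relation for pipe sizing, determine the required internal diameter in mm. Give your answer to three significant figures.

Swamee-Jain (Type III): D = 0.66·[ε^1.25·(LQ²/(gh_f))^4.75 + ν·Q^9.4·(L/(gh_f))^5.2]^0.04
LQ²/(gh_f) = 0.2016; L/(gh_f) = 3.981
Term 1 = ε^1.25·(…)^4.75 = 2.83×10^-11; Term 2 = ν·Q^9.4·(…)^5.2 = 2.70×10^-9
D = 0.66·(2.83×10^-11 + 2.70×10^-9)^0.04 = 0.2999 m = 300 mm
Check: V = 3.18 m/s, Re = 3.79×10^5, f = 0.01384, h_f = 33.6 m ≈ 36.1 m ✓

D ≈ 300 mm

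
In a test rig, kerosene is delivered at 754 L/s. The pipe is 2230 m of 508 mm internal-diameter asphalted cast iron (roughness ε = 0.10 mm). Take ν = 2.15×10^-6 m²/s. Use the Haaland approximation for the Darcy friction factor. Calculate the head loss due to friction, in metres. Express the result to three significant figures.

V = 4Q/(πD²) = 4·0.754/(π·0.508²) = 3.720 m/s
Re = VD/ν = 3.720·0.508/2.15×10^-6 = 8.79×10^5 → turbulent
ε/D = 0.10/508 = 1.97×10^-4
Haaland: f = 0.01467
h_f = f(L/D)V²/(2g) = 0.01467·(2230/0.508)·3.720²/(2·9.81) = 45.42 m

h_f ≈ 45.4 m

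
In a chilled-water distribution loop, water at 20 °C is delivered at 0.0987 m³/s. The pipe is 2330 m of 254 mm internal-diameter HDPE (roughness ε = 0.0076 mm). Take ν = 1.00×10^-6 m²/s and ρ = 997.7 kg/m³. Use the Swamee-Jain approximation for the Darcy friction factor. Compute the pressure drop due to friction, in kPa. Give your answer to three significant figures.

V = 4Q/(πD²) = 4·0.0987/(π·0.254²) = 1.948 m/s
Re = VD/ν = 1.948·0.254/1.00×10^-6 = 4.95×10^5 → turbulent
ε/D = 0.0076/254 = 2.99×10^-5
Swamee-Jain: f = 0.01358
h_f = f(L/D)V²/(2g) = 0.01358·(2330/0.254)·1.948²/(2·9.81) = 24.08 m
Δp = ρg·h_f = 997.7·9.81·24.08 = 235.7 kPa

Δp ≈ 236 kPa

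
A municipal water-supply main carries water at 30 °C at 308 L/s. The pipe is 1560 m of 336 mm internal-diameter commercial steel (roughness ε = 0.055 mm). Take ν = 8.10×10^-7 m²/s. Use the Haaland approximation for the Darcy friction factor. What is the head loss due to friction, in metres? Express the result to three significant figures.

h_f ≈ 39.7 m

V = 4Q/(πD²) = 4·0.308/(π·0.336²) = 3.474 m/s
Re = VD/ν = 3.474·0.336/8.10×10^-7 = 1.44×10^6 → turbulent
ε/D = 0.055/336 = 1.64×10^-4
Haaland: f = 0.01391
h_f = f(L/D)V²/(2g) = 0.01391·(1560/0.336)·3.474²/(2·9.81) = 39.72 m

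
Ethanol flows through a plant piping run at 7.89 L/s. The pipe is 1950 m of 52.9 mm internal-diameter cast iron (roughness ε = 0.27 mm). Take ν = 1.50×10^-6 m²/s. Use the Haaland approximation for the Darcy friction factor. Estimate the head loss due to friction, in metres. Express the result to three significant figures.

h_f ≈ 757 m

V = 4Q/(πD²) = 4·0.00789/(π·0.0529²) = 3.590 m/s
Re = VD/ν = 3.590·0.0529/1.50×10^-6 = 1.27×10^5 → turbulent
ε/D = 0.27/52.9 = 0.00510
Haaland: f = 0.03129
h_f = f(L/D)V²/(2g) = 0.03129·(1950/0.0529)·3.590²/(2·9.81) = 757.5 m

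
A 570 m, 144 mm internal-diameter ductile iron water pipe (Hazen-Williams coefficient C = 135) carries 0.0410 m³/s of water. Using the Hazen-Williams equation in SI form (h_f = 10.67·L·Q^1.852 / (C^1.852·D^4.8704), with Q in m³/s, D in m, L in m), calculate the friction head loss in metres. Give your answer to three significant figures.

h_f ≈ 23.4 m

h_f = 10.67·570·0.0410^1.852 / (135^1.852·0.144^4.8704) = 23.37 m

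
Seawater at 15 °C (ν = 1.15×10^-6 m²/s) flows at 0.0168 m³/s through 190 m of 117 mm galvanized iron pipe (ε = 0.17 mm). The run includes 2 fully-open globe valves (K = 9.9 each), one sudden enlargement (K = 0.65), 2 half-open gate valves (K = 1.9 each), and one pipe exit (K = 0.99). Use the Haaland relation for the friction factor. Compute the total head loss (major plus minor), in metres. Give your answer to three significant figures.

H_L ≈ 7.75 m

V = 4Q/(πD²) = 1.563 m/s; V²/2g = 0.1245 m
Re = 1.59×10^5, ε/D = 0.00145 → f = 0.02280 (Haaland)
Major: h_f = f(L/D)·V²/2g = 0.02280·1624·0.1245 = 4.607 m
Minor: ΣK = 25.2; h_m = ΣK·V²/2g = 3.141 m
Total H_L = 4.607 + 3.141 = 7.748 m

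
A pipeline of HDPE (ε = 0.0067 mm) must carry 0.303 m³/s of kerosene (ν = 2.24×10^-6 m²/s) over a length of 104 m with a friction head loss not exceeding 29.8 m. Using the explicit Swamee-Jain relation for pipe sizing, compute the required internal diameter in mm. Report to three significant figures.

D ≈ 204 mm

Swamee-Jain (Type III): D = 0.66·[ε^1.25·(LQ²/(gh_f))^4.75 + ν·Q^9.4·(L/(gh_f))^5.2]^0.04
LQ²/(gh_f) = 0.03266; L/(gh_f) = 0.3558
Term 1 = ε^1.25·(…)^4.75 = 2.98×10^-14; Term 2 = ν·Q^9.4·(…)^5.2 = 1.39×10^-13
D = 0.66·(2.98×10^-14 + 1.39×10^-13)^0.04 = 0.2035 m = 204 mm
Check: V = 9.31 m/s, Re = 8.46×10^5, f = 0.01262, h_f = 28.5 m ≈ 29.8 m ✓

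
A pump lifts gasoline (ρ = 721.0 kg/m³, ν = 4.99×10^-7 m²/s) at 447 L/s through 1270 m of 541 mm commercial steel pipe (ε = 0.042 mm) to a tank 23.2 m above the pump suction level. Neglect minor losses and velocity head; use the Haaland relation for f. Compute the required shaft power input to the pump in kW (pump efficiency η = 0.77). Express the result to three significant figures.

P_shaft ≈ 118 kW

V = 4Q/(πD²) = 1.945 m/s; Re = 2.11×10^6; ε/D = 7.76×10^-5; f = 0.01228
h_f = f(L/D)V²/2g = 5.555 m
Total head H = z + h_f = 23.2 + 5.555 = 28.76 m
P_hyd = ρgQH = 721.0·9.81·0.447·28.76 = 90.91 kW
P_shaft = P_hyd/η = 90.91/0.77 = 118.1 kW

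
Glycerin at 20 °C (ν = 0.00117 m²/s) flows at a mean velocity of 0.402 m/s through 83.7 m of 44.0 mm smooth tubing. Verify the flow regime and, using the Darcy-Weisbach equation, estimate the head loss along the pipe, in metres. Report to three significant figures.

h_f ≈ 66.3 m

Re = VD/ν = 0.402·0.04400/0.00117 = 15.1 → laminar (Re < 2300)
f = 64/Re = 4.233
h_f = f(L/D)V²/(2g) = 4.233·(83.7/0.04400)·0.402²/(2·9.81) = 66.33 m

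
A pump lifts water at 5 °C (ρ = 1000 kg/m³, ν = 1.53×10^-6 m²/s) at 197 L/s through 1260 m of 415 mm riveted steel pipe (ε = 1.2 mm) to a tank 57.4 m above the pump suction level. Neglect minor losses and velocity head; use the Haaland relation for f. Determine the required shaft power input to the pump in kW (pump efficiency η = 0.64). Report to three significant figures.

V = 4Q/(πD²) = 1.456 m/s; Re = 3.95×10^5; ε/D = 0.00289; f = 0.02626
h_f = f(L/D)V²/2g = 8.621 m
Total head H = z + h_f = 57.4 + 8.621 = 66.02 m
P_hyd = ρgQH = 1000·9.81·0.197·66.02 = 127.6 kW
P_shaft = P_hyd/η = 127.6/0.64 = 199.4 kW

P_shaft ≈ 199 kW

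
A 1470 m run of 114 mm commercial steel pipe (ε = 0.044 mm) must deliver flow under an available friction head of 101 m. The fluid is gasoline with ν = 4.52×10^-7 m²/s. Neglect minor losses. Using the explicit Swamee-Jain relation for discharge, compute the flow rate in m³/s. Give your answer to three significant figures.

Q ≈ 0.0311 m³/s

Swamee-Jain (Type II): Q = -0.965·√(gD⁵h_f/L)·ln[ε/(3.7D) + √(3.17ν²L/(gD³h_f))]
√(gD⁵h_f/L) = √(9.81·0.114⁵·101/1470) = 0.003602
ε/(3.7D) = 1.04×10^-4; √(3.17ν²L/(gD³h_f)) = 2.55×10^-5
Q = -0.965·0.003602·ln(1.298×10^-4) = 0.03111 m³/s
Check: V = 3.05 m/s, Re = 7.69×10^5, f = 0.01665, h_f = 102 m ≈ 101 m ✓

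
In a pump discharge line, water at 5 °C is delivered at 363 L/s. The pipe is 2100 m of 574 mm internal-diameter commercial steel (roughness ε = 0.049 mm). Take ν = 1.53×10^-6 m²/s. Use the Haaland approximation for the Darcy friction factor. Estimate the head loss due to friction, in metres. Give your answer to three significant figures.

h_f ≈ 5.14 m

V = 4Q/(πD²) = 4·0.363/(π·0.574²) = 1.403 m/s
Re = VD/ν = 1.403·0.574/1.53×10^-6 = 5.26×10^5 → turbulent
ε/D = 0.049/574 = 8.54×10^-5
Haaland: f = 0.01401
h_f = f(L/D)V²/(2g) = 0.01401·(2100/0.574)·1.403²/(2·9.81) = 5.140 m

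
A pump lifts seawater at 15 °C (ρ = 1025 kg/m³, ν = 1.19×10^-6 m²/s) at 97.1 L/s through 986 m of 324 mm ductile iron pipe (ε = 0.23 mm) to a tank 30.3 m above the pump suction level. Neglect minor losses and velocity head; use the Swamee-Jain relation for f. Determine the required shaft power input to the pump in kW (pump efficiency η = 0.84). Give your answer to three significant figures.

V = 4Q/(πD²) = 1.178 m/s; Re = 3.21×10^5; ε/D = 7.10×10^-4; f = 0.01937
h_f = f(L/D)V²/2g = 4.167 m
Total head H = z + h_f = 30.3 + 4.167 = 34.47 m
P_hyd = ρgQH = 1025·9.81·0.0971·34.47 = 33.65 kW
P_shaft = P_hyd/η = 33.65/0.84 = 40.06 kW

P_shaft ≈ 40.1 kW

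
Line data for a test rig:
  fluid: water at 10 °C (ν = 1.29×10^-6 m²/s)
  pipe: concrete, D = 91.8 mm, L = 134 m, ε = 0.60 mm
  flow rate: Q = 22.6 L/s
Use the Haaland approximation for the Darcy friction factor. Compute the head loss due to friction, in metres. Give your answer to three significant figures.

V = 4Q/(πD²) = 4·0.0226/(π·0.0918²) = 3.415 m/s
Re = VD/ν = 3.415·0.0918/1.29×10^-6 = 2.43×10^5 → turbulent
ε/D = 0.60/91.8 = 0.00654
Haaland: f = 0.03336
h_f = f(L/D)V²/(2g) = 0.03336·(134/0.0918)·3.415²/(2·9.81) = 28.93 m

h_f ≈ 28.9 m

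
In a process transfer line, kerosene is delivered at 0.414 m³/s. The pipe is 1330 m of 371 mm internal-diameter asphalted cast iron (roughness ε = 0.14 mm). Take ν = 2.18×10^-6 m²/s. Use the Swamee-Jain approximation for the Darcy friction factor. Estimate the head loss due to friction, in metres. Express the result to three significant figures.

V = 4Q/(πD²) = 4·0.414/(π·0.371²) = 3.830 m/s
Re = VD/ν = 3.830·0.371/2.18×10^-6 = 6.52×10^5 → turbulent
ε/D = 0.14/371 = 3.77×10^-4
Swamee-Jain: f = 0.01671
h_f = f(L/D)V²/(2g) = 0.01671·(1330/0.371)·3.830²/(2·9.81) = 44.78 m

h_f ≈ 44.8 m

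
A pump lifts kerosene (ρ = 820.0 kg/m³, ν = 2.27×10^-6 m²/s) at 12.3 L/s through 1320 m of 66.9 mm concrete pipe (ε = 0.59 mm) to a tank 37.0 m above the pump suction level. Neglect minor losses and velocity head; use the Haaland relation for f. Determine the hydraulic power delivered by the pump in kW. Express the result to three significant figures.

P_hyd ≈ 48.7 kW

V = 4Q/(πD²) = 3.499 m/s; Re = 1.03×10^5; ε/D = 0.00882; f = 0.03700
h_f = f(L/D)V²/2g = 455.6 m
Total head H = z + h_f = 37.0 + 455.6 = 492.6 m
P_hyd = ρgQH = 820.0·9.81·0.0123·492.6 = 48.74 kW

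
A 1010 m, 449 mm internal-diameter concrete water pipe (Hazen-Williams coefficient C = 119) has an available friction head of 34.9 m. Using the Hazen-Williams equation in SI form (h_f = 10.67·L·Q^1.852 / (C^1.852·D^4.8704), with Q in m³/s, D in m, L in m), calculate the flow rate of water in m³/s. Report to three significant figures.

Q ≈ 0.656 m³/s

Rearranging: Q = [h_f·C^1.852·D^4.8704 / (10.67·L)]^(1/1.852)
Q = [34.9·119^1.852·0.449^4.8704 / (10.67·1010)]^0.540 = 0.6557 m³/s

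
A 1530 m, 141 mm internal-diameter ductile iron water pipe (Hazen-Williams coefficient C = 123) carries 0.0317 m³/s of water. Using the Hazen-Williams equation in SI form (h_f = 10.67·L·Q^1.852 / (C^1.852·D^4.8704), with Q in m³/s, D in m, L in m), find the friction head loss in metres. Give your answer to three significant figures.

h_f ≈ 51.3 m

h_f = 10.67·1530·0.0317^1.852 / (123^1.852·0.141^4.8704) = 51.28 m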